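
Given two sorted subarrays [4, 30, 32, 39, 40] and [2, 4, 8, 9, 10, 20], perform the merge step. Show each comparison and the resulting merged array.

Merging process:

Compare 4 vs 2: take 2 from right. Merged: [2]
Compare 4 vs 4: take 4 from left. Merged: [2, 4]
Compare 30 vs 4: take 4 from right. Merged: [2, 4, 4]
Compare 30 vs 8: take 8 from right. Merged: [2, 4, 4, 8]
Compare 30 vs 9: take 9 from right. Merged: [2, 4, 4, 8, 9]
Compare 30 vs 10: take 10 from right. Merged: [2, 4, 4, 8, 9, 10]
Compare 30 vs 20: take 20 from right. Merged: [2, 4, 4, 8, 9, 10, 20]
Append remaining from left: [30, 32, 39, 40]. Merged: [2, 4, 4, 8, 9, 10, 20, 30, 32, 39, 40]

Final merged array: [2, 4, 4, 8, 9, 10, 20, 30, 32, 39, 40]
Total comparisons: 7

The merged array is [2, 4, 4, 8, 9, 10, 20, 30, 32, 39, 40], requiring 7 comparisons. The merge step runs in O(n) time where n is the total number of elements.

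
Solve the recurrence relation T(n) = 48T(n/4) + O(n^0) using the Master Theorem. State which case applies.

Master Theorem for T(n) = 48T(n/4) + O(n^0):

a = 48, b = 4, c = 0
log_b(a) = log_4(48) = 2.7925

Case 1: c = 0 < log_4(48) = 2.7925
T(n) = O(n^(log_4 48))

For T(n) = 48T(n/4) + O(n^0): log_4(48) = 2.7925. This is Case 1 of the Master Theorem (c < log_b(a), work dominated by leaves), giving O(n^(log_4 48)).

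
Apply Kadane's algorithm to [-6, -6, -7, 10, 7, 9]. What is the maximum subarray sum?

Using Kadane's algorithm on [-6, -6, -7, 10, 7, 9]:

Scanning through the array:
Position 1 (value -6): max_ending_here = -6, max_so_far = -6
Position 2 (value -7): max_ending_here = -7, max_so_far = -6
Position 3 (value 10): max_ending_here = 10, max_so_far = 10
Position 4 (value 7): max_ending_here = 17, max_so_far = 17
Position 5 (value 9): max_ending_here = 26, max_so_far = 26

Maximum subarray: [10, 7, 9]
Maximum sum: 26

The maximum subarray is [10, 7, 9] with sum 26. This subarray runs from index 3 to index 5.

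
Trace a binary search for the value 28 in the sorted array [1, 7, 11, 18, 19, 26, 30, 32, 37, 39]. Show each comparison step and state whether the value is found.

Binary search for 28 in [1, 7, 11, 18, 19, 26, 30, 32, 37, 39]:

lo=0, hi=9, mid=4, arr[mid]=19 -> 19 < 28, search right half
lo=5, hi=9, mid=7, arr[mid]=32 -> 32 > 28, search left half
lo=5, hi=6, mid=5, arr[mid]=26 -> 26 < 28, search right half
lo=6, hi=6, mid=6, arr[mid]=30 -> 30 > 28, search left half
lo=6 > hi=5, target 28 not found

Binary search determines that 28 is not in the array after 4 comparisons. The search space was exhausted without finding the target.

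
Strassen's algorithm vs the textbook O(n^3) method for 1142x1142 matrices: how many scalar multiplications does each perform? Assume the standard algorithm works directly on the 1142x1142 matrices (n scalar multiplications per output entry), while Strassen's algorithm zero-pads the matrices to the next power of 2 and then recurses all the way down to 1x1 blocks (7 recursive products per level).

Matrix multiplication for 1142x1142 matrices:

Strassen's algorithm requires power-of-2 dimensions. Pad 1142x1142 to 2048x2048 (next power of 2).

Standard algorithm: 1142^3 = 1489355288 multiplications
Strassen's algorithm: 7^(log2(2048)) = 7^11 = 1977326743 multiplications
Difference: 1489355288 - 1977326743 = -487971455 (Strassen uses MORE here due to padding overhead — for small or just-over-power-of-2 n, padding can outweigh the per-level savings)

Standard: 1489355288 multiplications (1142^3). Strassen: 1977326743 multiplications (7^11, after padding to 2048x2048). Strassen reduces 8 recursive multiplications to 7 at each level.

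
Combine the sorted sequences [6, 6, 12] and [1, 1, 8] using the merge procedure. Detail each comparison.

Merging process:

Compare 6 vs 1: take 1 from right. Merged: [1]
Compare 6 vs 1: take 1 from right. Merged: [1, 1]
Compare 6 vs 8: take 6 from left. Merged: [1, 1, 6]
Compare 6 vs 8: take 6 from left. Merged: [1, 1, 6, 6]
Compare 12 vs 8: take 8 from right. Merged: [1, 1, 6, 6, 8]
Append remaining from left: [12]. Merged: [1, 1, 6, 6, 8, 12]

Final merged array: [1, 1, 6, 6, 8, 12]
Total comparisons: 5

The merged array is [1, 1, 6, 6, 8, 12], requiring 5 comparisons. The merge step runs in O(n) time where n is the total number of elements.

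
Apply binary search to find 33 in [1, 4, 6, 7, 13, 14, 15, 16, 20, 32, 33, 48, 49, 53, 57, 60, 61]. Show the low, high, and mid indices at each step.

Binary search for 33 in [1, 4, 6, 7, 13, 14, 15, 16, 20, 32, 33, 48, 49, 53, 57, 60, 61]:

lo=0, hi=16, mid=8, arr[mid]=20 -> 20 < 33, search right half
lo=9, hi=16, mid=12, arr[mid]=49 -> 49 > 33, search left half
lo=9, hi=11, mid=10, arr[mid]=33 -> Found target at index 10!

Binary search finds 33 at index 10 after 3 comparisons. The search repeatedly halves the search space by comparing with the middle element.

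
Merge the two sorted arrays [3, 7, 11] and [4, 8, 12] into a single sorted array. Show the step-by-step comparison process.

Merging process:

Compare 3 vs 4: take 3 from left. Merged: [3]
Compare 7 vs 4: take 4 from right. Merged: [3, 4]
Compare 7 vs 8: take 7 from left. Merged: [3, 4, 7]
Compare 11 vs 8: take 8 from right. Merged: [3, 4, 7, 8]
Compare 11 vs 12: take 11 from left. Merged: [3, 4, 7, 8, 11]
Append remaining from right: [12]. Merged: [3, 4, 7, 8, 11, 12]

Final merged array: [3, 4, 7, 8, 11, 12]
Total comparisons: 5

The merged array is [3, 4, 7, 8, 11, 12], requiring 5 comparisons. The merge step runs in O(n) time where n is the total number of elements.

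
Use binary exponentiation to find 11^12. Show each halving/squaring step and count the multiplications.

Computing 11^12 by squaring (build up from 11^1; each line after the first costs one multiplication):

11^1 = 11
11^2 = (11^1)^2 = 11^2 = 121
11^3 = 11 * 11^2 = 11 * 121 = 1331
11^6 = (11^3)^2 = 1331^2 = 1771561
11^12 = (11^6)^2 = 1771561^2 = 3138428376721

Result: 3138428376721
Multiplications needed: 4 (4 lines after 11^1)

11^12 = 3138428376721. Using exponentiation by squaring, this requires 4 multiplications. The key idea: if the exponent is even, square the half-power; if odd, multiply by the base once.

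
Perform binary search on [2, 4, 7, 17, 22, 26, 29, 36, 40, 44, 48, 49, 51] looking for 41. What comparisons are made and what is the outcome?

Binary search for 41 in [2, 4, 7, 17, 22, 26, 29, 36, 40, 44, 48, 49, 51]:

lo=0, hi=12, mid=6, arr[mid]=29 -> 29 < 41, search right half
lo=7, hi=12, mid=9, arr[mid]=44 -> 44 > 41, search left half
lo=7, hi=8, mid=7, arr[mid]=36 -> 36 < 41, search right half
lo=8, hi=8, mid=8, arr[mid]=40 -> 40 < 41, search right half
lo=9 > hi=8, target 41 not found

Binary search determines that 41 is not in the array after 4 comparisons. The search space was exhausted without finding the target.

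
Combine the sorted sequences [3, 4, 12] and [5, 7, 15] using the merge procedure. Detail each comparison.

Merging process:

Compare 3 vs 5: take 3 from left. Merged: [3]
Compare 4 vs 5: take 4 from left. Merged: [3, 4]
Compare 12 vs 5: take 5 from right. Merged: [3, 4, 5]
Compare 12 vs 7: take 7 from right. Merged: [3, 4, 5, 7]
Compare 12 vs 15: take 12 from left. Merged: [3, 4, 5, 7, 12]
Append remaining from right: [15]. Merged: [3, 4, 5, 7, 12, 15]

Final merged array: [3, 4, 5, 7, 12, 15]
Total comparisons: 5

The merged array is [3, 4, 5, 7, 12, 15], requiring 5 comparisons. The merge step runs in O(n) time where n is the total number of elements.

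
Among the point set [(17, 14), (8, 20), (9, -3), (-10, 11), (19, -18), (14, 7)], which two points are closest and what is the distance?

Computing all pairwise distances among 6 points:

d((17, 14), (8, 20)) = 10.8167
d((17, 14), (9, -3)) = 18.7883
d((17, 14), (-10, 11)) = 27.1662
d((17, 14), (19, -18)) = 32.0624
d((17, 14), (14, 7)) = 7.6158 <-- minimum
d((8, 20), (9, -3)) = 23.0217
d((8, 20), (-10, 11)) = 20.1246
d((8, 20), (19, -18)) = 39.5601
d((8, 20), (14, 7)) = 14.3178
d((9, -3), (-10, 11)) = 23.6008
d((9, -3), (19, -18)) = 18.0278
d((9, -3), (14, 7)) = 11.1803
d((-10, 11), (19, -18)) = 41.0122
d((-10, 11), (14, 7)) = 24.3311
d((19, -18), (14, 7)) = 25.4951

Closest pair: (17, 14) and (14, 7) with distance 7.6158

The closest pair is (17, 14) and (14, 7) with Euclidean distance 7.6158. For 6 points, brute-force pairwise comparison is shown above. For large n, the divide-and-conquer algorithm (sort by x, recurse on halves, check the dividing strip) achieves O(n log n).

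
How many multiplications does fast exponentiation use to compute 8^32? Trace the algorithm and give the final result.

Computing 8^32 by squaring (build up from 8^1; each line after the first costs one multiplication):

8^1 = 8
8^2 = (8^1)^2 = 8^2 = 64
8^4 = (8^2)^2 = 64^2 = 4096
8^8 = (8^4)^2 = 4096^2 = 16777216
8^16 = (8^8)^2 = 16777216^2 = 281474976710656
8^32 = (8^16)^2 = 281474976710656^2 = 79228162514264337593543950336

Result: 79228162514264337593543950336
Multiplications needed: 5 (5 lines after 8^1)

8^32 = 79228162514264337593543950336. Using exponentiation by squaring, this requires 5 multiplications. The key idea: if the exponent is even, square the half-power; if odd, multiply by the base once.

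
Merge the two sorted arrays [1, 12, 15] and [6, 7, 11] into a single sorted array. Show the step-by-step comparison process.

Merging process:

Compare 1 vs 6: take 1 from left. Merged: [1]
Compare 12 vs 6: take 6 from right. Merged: [1, 6]
Compare 12 vs 7: take 7 from right. Merged: [1, 6, 7]
Compare 12 vs 11: take 11 from right. Merged: [1, 6, 7, 11]
Append remaining from left: [12, 15]. Merged: [1, 6, 7, 11, 12, 15]

Final merged array: [1, 6, 7, 11, 12, 15]
Total comparisons: 4

The merged array is [1, 6, 7, 11, 12, 15], requiring 4 comparisons. The merge step runs in O(n) time where n is the total number of elements.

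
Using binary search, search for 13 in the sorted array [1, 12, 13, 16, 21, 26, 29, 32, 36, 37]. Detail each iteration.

Binary search for 13 in [1, 12, 13, 16, 21, 26, 29, 32, 36, 37]:

lo=0, hi=9, mid=4, arr[mid]=21 -> 21 > 13, search left half
lo=0, hi=3, mid=1, arr[mid]=12 -> 12 < 13, search right half
lo=2, hi=3, mid=2, arr[mid]=13 -> Found target at index 2!

Binary search finds 13 at index 2 after 3 comparisons. The search repeatedly halves the search space by comparing with the middle element.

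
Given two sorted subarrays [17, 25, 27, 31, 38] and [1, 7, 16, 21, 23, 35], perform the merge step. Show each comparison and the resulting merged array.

Merging process:

Compare 17 vs 1: take 1 from right. Merged: [1]
Compare 17 vs 7: take 7 from right. Merged: [1, 7]
Compare 17 vs 16: take 16 from right. Merged: [1, 7, 16]
Compare 17 vs 21: take 17 from left. Merged: [1, 7, 16, 17]
Compare 25 vs 21: take 21 from right. Merged: [1, 7, 16, 17, 21]
Compare 25 vs 23: take 23 from right. Merged: [1, 7, 16, 17, 21, 23]
Compare 25 vs 35: take 25 from left. Merged: [1, 7, 16, 17, 21, 23, 25]
Compare 27 vs 35: take 27 from left. Merged: [1, 7, 16, 17, 21, 23, 25, 27]
Compare 31 vs 35: take 31 from left. Merged: [1, 7, 16, 17, 21, 23, 25, 27, 31]
Compare 38 vs 35: take 35 from right. Merged: [1, 7, 16, 17, 21, 23, 25, 27, 31, 35]
Append remaining from left: [38]. Merged: [1, 7, 16, 17, 21, 23, 25, 27, 31, 35, 38]

Final merged array: [1, 7, 16, 17, 21, 23, 25, 27, 31, 35, 38]
Total comparisons: 10

The merged array is [1, 7, 16, 17, 21, 23, 25, 27, 31, 35, 38], requiring 10 comparisons. The merge step runs in O(n) time where n is the total number of elements.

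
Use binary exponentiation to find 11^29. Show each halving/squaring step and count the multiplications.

Computing 11^29 by squaring (build up from 11^1; each line after the first costs one multiplication):

11^1 = 11
11^2 = (11^1)^2 = 11^2 = 121
11^3 = 11 * 11^2 = 11 * 121 = 1331
11^6 = (11^3)^2 = 1331^2 = 1771561
11^7 = 11 * 11^6 = 11 * 1771561 = 19487171
11^14 = (11^7)^2 = 19487171^2 = 379749833583241
11^28 = (11^14)^2 = 379749833583241^2 = 144209936106499234037676064081
11^29 = 11 * 11^28 = 11 * 144209936106499234037676064081 = 1586309297171491574414436704891

Result: 1586309297171491574414436704891
Multiplications needed: 7 (7 lines after 11^1)

11^29 = 1586309297171491574414436704891. Using exponentiation by squaring, this requires 7 multiplications. The key idea: if the exponent is even, square the half-power; if odd, multiply by the base once.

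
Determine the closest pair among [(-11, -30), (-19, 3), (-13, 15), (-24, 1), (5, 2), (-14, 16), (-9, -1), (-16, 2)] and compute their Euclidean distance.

Computing all pairwise distances among 8 points:

d((-11, -30), (-19, 3)) = 33.9559
d((-11, -30), (-13, 15)) = 45.0444
d((-11, -30), (-24, 1)) = 33.6155
d((-11, -30), (5, 2)) = 35.7771
d((-11, -30), (-14, 16)) = 46.0977
d((-11, -30), (-9, -1)) = 29.0689
d((-11, -30), (-16, 2)) = 32.3883
d((-19, 3), (-13, 15)) = 13.4164
d((-19, 3), (-24, 1)) = 5.3852
d((-19, 3), (5, 2)) = 24.0208
d((-19, 3), (-14, 16)) = 13.9284
d((-19, 3), (-9, -1)) = 10.7703
d((-19, 3), (-16, 2)) = 3.1623
d((-13, 15), (-24, 1)) = 17.8045
d((-13, 15), (5, 2)) = 22.2036
d((-13, 15), (-14, 16)) = 1.4142 <-- minimum
d((-13, 15), (-9, -1)) = 16.4924
d((-13, 15), (-16, 2)) = 13.3417
d((-24, 1), (5, 2)) = 29.0172
d((-24, 1), (-14, 16)) = 18.0278
d((-24, 1), (-9, -1)) = 15.1327
d((-24, 1), (-16, 2)) = 8.0623
d((5, 2), (-14, 16)) = 23.6008
d((5, 2), (-9, -1)) = 14.3178
d((5, 2), (-16, 2)) = 21.0
d((-14, 16), (-9, -1)) = 17.72
d((-14, 16), (-16, 2)) = 14.1421
d((-9, -1), (-16, 2)) = 7.6158

Closest pair: (-13, 15) and (-14, 16) with distance 1.4142

The closest pair is (-13, 15) and (-14, 16) with Euclidean distance 1.4142. For 8 points, brute-force pairwise comparison is shown above. For large n, the divide-and-conquer algorithm (sort by x, recurse on halves, check the dividing strip) achieves O(n log n).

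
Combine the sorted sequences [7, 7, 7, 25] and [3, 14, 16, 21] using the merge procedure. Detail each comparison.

Merging process:

Compare 7 vs 3: take 3 from right. Merged: [3]
Compare 7 vs 14: take 7 from left. Merged: [3, 7]
Compare 7 vs 14: take 7 from left. Merged: [3, 7, 7]
Compare 7 vs 14: take 7 from left. Merged: [3, 7, 7, 7]
Compare 25 vs 14: take 14 from right. Merged: [3, 7, 7, 7, 14]
Compare 25 vs 16: take 16 from right. Merged: [3, 7, 7, 7, 14, 16]
Compare 25 vs 21: take 21 from right. Merged: [3, 7, 7, 7, 14, 16, 21]
Append remaining from left: [25]. Merged: [3, 7, 7, 7, 14, 16, 21, 25]

Final merged array: [3, 7, 7, 7, 14, 16, 21, 25]
Total comparisons: 7

The merged array is [3, 7, 7, 7, 14, 16, 21, 25], requiring 7 comparisons. The merge step runs in O(n) time where n is the total number of elements.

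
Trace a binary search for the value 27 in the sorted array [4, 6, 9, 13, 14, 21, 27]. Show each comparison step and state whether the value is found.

Binary search for 27 in [4, 6, 9, 13, 14, 21, 27]:

lo=0, hi=6, mid=3, arr[mid]=13 -> 13 < 27, search right half
lo=4, hi=6, mid=5, arr[mid]=21 -> 21 < 27, search right half
lo=6, hi=6, mid=6, arr[mid]=27 -> Found target at index 6!

Binary search finds 27 at index 6 after 3 comparisons. The search repeatedly halves the search space by comparing with the middle element.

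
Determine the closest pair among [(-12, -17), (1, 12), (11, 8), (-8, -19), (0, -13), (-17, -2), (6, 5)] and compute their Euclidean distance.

Computing all pairwise distances among 7 points:

d((-12, -17), (1, 12)) = 31.7805
d((-12, -17), (11, 8)) = 33.9706
d((-12, -17), (-8, -19)) = 4.4721 <-- minimum
d((-12, -17), (0, -13)) = 12.6491
d((-12, -17), (-17, -2)) = 15.8114
d((-12, -17), (6, 5)) = 28.4253
d((1, 12), (11, 8)) = 10.7703
d((1, 12), (-8, -19)) = 32.28
d((1, 12), (0, -13)) = 25.02
d((1, 12), (-17, -2)) = 22.8035
d((1, 12), (6, 5)) = 8.6023
d((11, 8), (-8, -19)) = 33.0151
d((11, 8), (0, -13)) = 23.7065
d((11, 8), (-17, -2)) = 29.7321
d((11, 8), (6, 5)) = 5.831
d((-8, -19), (0, -13)) = 10.0
d((-8, -19), (-17, -2)) = 19.2354
d((-8, -19), (6, 5)) = 27.7849
d((0, -13), (-17, -2)) = 20.2485
d((0, -13), (6, 5)) = 18.9737
d((-17, -2), (6, 5)) = 24.0416

Closest pair: (-12, -17) and (-8, -19) with distance 4.4721

The closest pair is (-12, -17) and (-8, -19) with Euclidean distance 4.4721. For 7 points, brute-force pairwise comparison is shown above. For large n, the divide-and-conquer algorithm (sort by x, recurse on halves, check the dividing strip) achieves O(n log n).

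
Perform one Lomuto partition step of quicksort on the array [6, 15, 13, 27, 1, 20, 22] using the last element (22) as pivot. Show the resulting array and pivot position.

Lomuto partition with pivot = 22:

Initial array: [6, 15, 13, 27, 1, 20, 22]

arr[0]=6 <= 22: swap with position 0, array becomes [6, 15, 13, 27, 1, 20, 22]
arr[1]=15 <= 22: swap with position 1, array becomes [6, 15, 13, 27, 1, 20, 22]
arr[2]=13 <= 22: swap with position 2, array becomes [6, 15, 13, 27, 1, 20, 22]
arr[3]=27 > 22: no swap
arr[4]=1 <= 22: swap with position 3, array becomes [6, 15, 13, 1, 27, 20, 22]
arr[5]=20 <= 22: swap with position 4, array becomes [6, 15, 13, 1, 20, 27, 22]

Place pivot at position 5: [6, 15, 13, 1, 20, 22, 27]
Pivot position: 5

After partitioning with pivot 22, the array becomes [6, 15, 13, 1, 20, 22, 27]. The pivot is placed at index 5. All elements to the left of the pivot are <= 22, and all elements to the right are > 22.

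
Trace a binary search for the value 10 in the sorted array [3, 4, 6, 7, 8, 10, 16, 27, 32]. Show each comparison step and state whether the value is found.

Binary search for 10 in [3, 4, 6, 7, 8, 10, 16, 27, 32]:

lo=0, hi=8, mid=4, arr[mid]=8 -> 8 < 10, search right half
lo=5, hi=8, mid=6, arr[mid]=16 -> 16 > 10, search left half
lo=5, hi=5, mid=5, arr[mid]=10 -> Found target at index 5!

Binary search finds 10 at index 5 after 3 comparisons. The search repeatedly halves the search space by comparing with the middle element.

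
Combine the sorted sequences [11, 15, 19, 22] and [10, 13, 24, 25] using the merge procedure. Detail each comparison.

Merging process:

Compare 11 vs 10: take 10 from right. Merged: [10]
Compare 11 vs 13: take 11 from left. Merged: [10, 11]
Compare 15 vs 13: take 13 from right. Merged: [10, 11, 13]
Compare 15 vs 24: take 15 from left. Merged: [10, 11, 13, 15]
Compare 19 vs 24: take 19 from left. Merged: [10, 11, 13, 15, 19]
Compare 22 vs 24: take 22 from left. Merged: [10, 11, 13, 15, 19, 22]
Append remaining from right: [24, 25]. Merged: [10, 11, 13, 15, 19, 22, 24, 25]

Final merged array: [10, 11, 13, 15, 19, 22, 24, 25]
Total comparisons: 6

The merged array is [10, 11, 13, 15, 19, 22, 24, 25], requiring 6 comparisons. The merge step runs in O(n) time where n is the total number of elements.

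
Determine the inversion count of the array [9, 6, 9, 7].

Finding inversions in [9, 6, 9, 7]:

(0, 1): arr[0]=9 > arr[1]=6
(0, 3): arr[0]=9 > arr[3]=7
(2, 3): arr[2]=9 > arr[3]=7

Total inversions: 3

The array has 3 inversion(s): (0,1), (0,3), (2,3). Each pair (i,j) satisfies i < j and arr[i] > arr[j].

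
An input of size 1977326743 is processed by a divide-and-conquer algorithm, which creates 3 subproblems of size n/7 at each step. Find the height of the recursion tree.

For divide and conquer with division factor 7:

Problem sizes at each level:
Level 0: 1977326743
Level 1: 282475249
Level 2: 40353607
Level 3: 5764801
Level 4: 823543
Level 5: 117649
Level 6: 16807
Level 7: 2401
Level 8: 343
Level 9: 49
Level 10: 7
Level 11: 1

The root is level 0 and the size-1 base case is level 11 (the tree spans levels 0 through 11, i.e. 12 levels counting the root), so the depth is the number of divisions: log_7(1977326743) = 11

The recursion tree depth is log_7(1977326743) = 11. At each level, the problem size is divided by 7, so it takes 11 divisions to reduce to a base case of size 1. The algorithm makes 3 recursive calls at each level.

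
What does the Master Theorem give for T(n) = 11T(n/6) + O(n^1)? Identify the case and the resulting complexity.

Master Theorem for T(n) = 11T(n/6) + O(n^1):

a = 11, b = 6, c = 1
log_b(a) = log_6(11) = 1.3383

Case 1: c = 1 < log_6(11) = 1.3383
T(n) = O(n^(log_6 11))

For T(n) = 11T(n/6) + O(n^1): log_6(11) = 1.3383. This is Case 1 of the Master Theorem (c < log_b(a), work dominated by leaves), giving O(n^(log_6 11)).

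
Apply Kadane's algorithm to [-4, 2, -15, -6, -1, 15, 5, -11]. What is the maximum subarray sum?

Using Kadane's algorithm on [-4, 2, -15, -6, -1, 15, 5, -11]:

Scanning through the array:
Position 1 (value 2): max_ending_here = 2, max_so_far = 2
Position 2 (value -15): max_ending_here = -13, max_so_far = 2
Position 3 (value -6): max_ending_here = -6, max_so_far = 2
Position 4 (value -1): max_ending_here = -1, max_so_far = 2
Position 5 (value 15): max_ending_here = 15, max_so_far = 15
Position 6 (value 5): max_ending_here = 20, max_so_far = 20
Position 7 (value -11): max_ending_here = 9, max_so_far = 20

Maximum subarray: [15, 5]
Maximum sum: 20

The maximum subarray is [15, 5] with sum 20. This subarray runs from index 5 to index 6.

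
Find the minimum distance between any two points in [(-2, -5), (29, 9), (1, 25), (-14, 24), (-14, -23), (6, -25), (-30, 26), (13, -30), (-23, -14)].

Computing all pairwise distances among 9 points:

d((-2, -5), (29, 9)) = 34.0147
d((-2, -5), (1, 25)) = 30.1496
d((-2, -5), (-14, 24)) = 31.3847
d((-2, -5), (-14, -23)) = 21.6333
d((-2, -5), (6, -25)) = 21.5407
d((-2, -5), (-30, 26)) = 41.7732
d((-2, -5), (13, -30)) = 29.1548
d((-2, -5), (-23, -14)) = 22.8473
d((29, 9), (1, 25)) = 32.249
d((29, 9), (-14, 24)) = 45.5412
d((29, 9), (-14, -23)) = 53.6004
d((29, 9), (6, -25)) = 41.0488
d((29, 9), (-30, 26)) = 61.4003
d((29, 9), (13, -30)) = 42.1545
d((29, 9), (-23, -14)) = 56.8595
d((1, 25), (-14, 24)) = 15.0333
d((1, 25), (-14, -23)) = 50.2892
d((1, 25), (6, -25)) = 50.2494
d((1, 25), (-30, 26)) = 31.0161
d((1, 25), (13, -30)) = 56.2939
d((1, 25), (-23, -14)) = 45.793
d((-14, 24), (-14, -23)) = 47.0
d((-14, 24), (6, -25)) = 52.9245
d((-14, 24), (-30, 26)) = 16.1245
d((-14, 24), (13, -30)) = 60.3738
d((-14, 24), (-23, -14)) = 39.0512
d((-14, -23), (6, -25)) = 20.0998
d((-14, -23), (-30, 26)) = 51.5461
d((-14, -23), (13, -30)) = 27.8927
d((-14, -23), (-23, -14)) = 12.7279
d((6, -25), (-30, 26)) = 62.426
d((6, -25), (13, -30)) = 8.6023 <-- minimum
d((6, -25), (-23, -14)) = 31.0161
d((-30, 26), (13, -30)) = 70.6045
d((-30, 26), (-23, -14)) = 40.6079
d((13, -30), (-23, -14)) = 39.3954

Closest pair: (6, -25) and (13, -30) with distance 8.6023

The closest pair is (6, -25) and (13, -30) with Euclidean distance 8.6023. For 9 points, brute-force pairwise comparison is shown above. For large n, the divide-and-conquer algorithm (sort by x, recurse on halves, check the dividing strip) achieves O(n log n).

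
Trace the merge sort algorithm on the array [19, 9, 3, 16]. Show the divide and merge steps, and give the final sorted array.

Merge sort trace:

Split: [19, 9, 3, 16] -> [19, 9] and [3, 16]
  Split: [19, 9] -> [19] and [9]
  Merge: [19] + [9] -> [9, 19]
  Split: [3, 16] -> [3] and [16]
  Merge: [3] + [16] -> [3, 16]
Merge: [9, 19] + [3, 16] -> [3, 9, 16, 19]

Final sorted array: [3, 9, 16, 19]

The merge sort proceeds by recursively splitting the array and merging sorted halves.
After all merges, the sorted array is [3, 9, 16, 19].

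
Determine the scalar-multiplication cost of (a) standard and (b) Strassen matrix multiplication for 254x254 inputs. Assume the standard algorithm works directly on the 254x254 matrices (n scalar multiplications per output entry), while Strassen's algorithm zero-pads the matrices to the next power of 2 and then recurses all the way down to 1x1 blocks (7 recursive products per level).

Matrix multiplication for 254x254 matrices:

Strassen's algorithm requires power-of-2 dimensions. Pad 254x254 to 256x256 (next power of 2).

Standard algorithm: 254^3 = 16387064 multiplications
Strassen's algorithm: 7^(log2(256)) = 7^8 = 5764801 multiplications
Savings: 16387064 - 5764801 = 10622263 multiplications

Standard: 16387064 multiplications (254^3). Strassen: 5764801 multiplications (7^8, after padding to 256x256). Strassen reduces 8 recursive multiplications to 7 at each level.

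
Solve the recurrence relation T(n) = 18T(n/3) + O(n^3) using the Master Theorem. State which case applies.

Master Theorem for T(n) = 18T(n/3) + O(n^3):

a = 18, b = 3, c = 3
log_b(a) = log_3(18) = 2.6309

Case 3: c = 3 > log_3(18) = 2.6309
T(n) = O(n^3) = O(n^3)

For T(n) = 18T(n/3) + O(n^3): log_3(18) = 2.6309. This is Case 3 of the Master Theorem (c > log_b(a), work dominated by root), giving O(n^3).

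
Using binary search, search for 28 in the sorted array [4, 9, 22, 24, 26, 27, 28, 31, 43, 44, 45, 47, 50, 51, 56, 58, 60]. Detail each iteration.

Binary search for 28 in [4, 9, 22, 24, 26, 27, 28, 31, 43, 44, 45, 47, 50, 51, 56, 58, 60]:

lo=0, hi=16, mid=8, arr[mid]=43 -> 43 > 28, search left half
lo=0, hi=7, mid=3, arr[mid]=24 -> 24 < 28, search right half
lo=4, hi=7, mid=5, arr[mid]=27 -> 27 < 28, search right half
lo=6, hi=7, mid=6, arr[mid]=28 -> Found target at index 6!

Binary search finds 28 at index 6 after 4 comparisons. The search repeatedly halves the search space by comparing with the middle element.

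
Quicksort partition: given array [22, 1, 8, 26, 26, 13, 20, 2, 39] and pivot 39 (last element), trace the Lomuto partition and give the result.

Lomuto partition with pivot = 39:

Initial array: [22, 1, 8, 26, 26, 13, 20, 2, 39]

arr[0]=22 <= 39: swap with position 0, array becomes [22, 1, 8, 26, 26, 13, 20, 2, 39]
arr[1]=1 <= 39: swap with position 1, array becomes [22, 1, 8, 26, 26, 13, 20, 2, 39]
arr[2]=8 <= 39: swap with position 2, array becomes [22, 1, 8, 26, 26, 13, 20, 2, 39]
arr[3]=26 <= 39: swap with position 3, array becomes [22, 1, 8, 26, 26, 13, 20, 2, 39]
arr[4]=26 <= 39: swap with position 4, array becomes [22, 1, 8, 26, 26, 13, 20, 2, 39]
arr[5]=13 <= 39: swap with position 5, array becomes [22, 1, 8, 26, 26, 13, 20, 2, 39]
arr[6]=20 <= 39: swap with position 6, array becomes [22, 1, 8, 26, 26, 13, 20, 2, 39]
arr[7]=2 <= 39: swap with position 7, array becomes [22, 1, 8, 26, 26, 13, 20, 2, 39]

Place pivot at position 8: [22, 1, 8, 26, 26, 13, 20, 2, 39]
Pivot position: 8

After partitioning with pivot 39, the array becomes [22, 1, 8, 26, 26, 13, 20, 2, 39]. The pivot is placed at index 8. All elements to the left of the pivot are <= 39, and all elements to the right are > 39.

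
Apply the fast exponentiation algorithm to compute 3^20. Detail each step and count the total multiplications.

Computing 3^20 by squaring (build up from 3^1; each line after the first costs one multiplication):

3^1 = 3
3^2 = (3^1)^2 = 3^2 = 9
3^4 = (3^2)^2 = 9^2 = 81
3^5 = 3 * 3^4 = 3 * 81 = 243
3^10 = (3^5)^2 = 243^2 = 59049
3^20 = (3^10)^2 = 59049^2 = 3486784401

Result: 3486784401
Multiplications needed: 5 (5 lines after 3^1)

3^20 = 3486784401. Using exponentiation by squaring, this requires 5 multiplications. The key idea: if the exponent is even, square the half-power; if odd, multiply by the base once.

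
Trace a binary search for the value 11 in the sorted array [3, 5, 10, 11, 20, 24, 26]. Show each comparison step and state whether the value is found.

Binary search for 11 in [3, 5, 10, 11, 20, 24, 26]:

lo=0, hi=6, mid=3, arr[mid]=11 -> Found target at index 3!

Binary search finds 11 at index 3 after 1 comparisons. The search repeatedly halves the search space by comparing with the middle element.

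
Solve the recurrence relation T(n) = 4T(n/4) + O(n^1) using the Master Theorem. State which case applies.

Master Theorem for T(n) = 4T(n/4) + O(n^1):

a = 4, b = 4, c = 1
log_b(a) = log_4(4) = 1.0000

Case 2: c = 1 = log_4(4) = 1.0000
T(n) = O(n^1 log n) = O(n log n)

For T(n) = 4T(n/4) + O(n^1): log_4(4) = 1.0000. This is Case 2 of the Master Theorem (c = log_b(a), equal work at all levels), giving O(n log n).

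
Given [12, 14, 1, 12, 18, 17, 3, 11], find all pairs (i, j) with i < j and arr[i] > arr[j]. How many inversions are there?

Finding inversions in [12, 14, 1, 12, 18, 17, 3, 11]:

(0, 2): arr[0]=12 > arr[2]=1
(0, 6): arr[0]=12 > arr[6]=3
(0, 7): arr[0]=12 > arr[7]=11
(1, 2): arr[1]=14 > arr[2]=1
(1, 3): arr[1]=14 > arr[3]=12
(1, 6): arr[1]=14 > arr[6]=3
(1, 7): arr[1]=14 > arr[7]=11
(3, 6): arr[3]=12 > arr[6]=3
(3, 7): arr[3]=12 > arr[7]=11
(4, 5): arr[4]=18 > arr[5]=17
(4, 6): arr[4]=18 > arr[6]=3
(4, 7): arr[4]=18 > arr[7]=11
(5, 6): arr[5]=17 > arr[6]=3
(5, 7): arr[5]=17 > arr[7]=11

Total inversions: 14

The array has 14 inversion(s): (0,2), (0,6), (0,7), (1,2), (1,3), (1,6), (1,7), (3,6), (3,7), (4,5), (4,6), (4,7), (5,6), (5,7). Each pair (i,j) satisfies i < j and arr[i] > arr[j].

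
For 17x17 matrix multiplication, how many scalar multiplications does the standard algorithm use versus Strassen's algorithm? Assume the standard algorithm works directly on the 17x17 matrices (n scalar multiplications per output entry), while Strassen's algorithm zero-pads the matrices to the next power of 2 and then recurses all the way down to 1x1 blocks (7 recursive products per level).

Matrix multiplication for 17x17 matrices:

Strassen's algorithm requires power-of-2 dimensions. Pad 17x17 to 32x32 (next power of 2).

Standard algorithm: 17^3 = 4913 multiplications
Strassen's algorithm: 7^(log2(32)) = 7^5 = 16807 multiplications
Difference: 4913 - 16807 = -11894 (Strassen uses MORE here due to padding overhead — for small or just-over-power-of-2 n, padding can outweigh the per-level savings)

Standard: 4913 multiplications (17^3). Strassen: 16807 multiplications (7^5, after padding to 32x32). Strassen reduces 8 recursive multiplications to 7 at each level.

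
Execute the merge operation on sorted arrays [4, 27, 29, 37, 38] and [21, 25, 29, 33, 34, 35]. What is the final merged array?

Merging process:

Compare 4 vs 21: take 4 from left. Merged: [4]
Compare 27 vs 21: take 21 from right. Merged: [4, 21]
Compare 27 vs 25: take 25 from right. Merged: [4, 21, 25]
Compare 27 vs 29: take 27 from left. Merged: [4, 21, 25, 27]
Compare 29 vs 29: take 29 from left. Merged: [4, 21, 25, 27, 29]
Compare 37 vs 29: take 29 from right. Merged: [4, 21, 25, 27, 29, 29]
Compare 37 vs 33: take 33 from right. Merged: [4, 21, 25, 27, 29, 29, 33]
Compare 37 vs 34: take 34 from right. Merged: [4, 21, 25, 27, 29, 29, 33, 34]
Compare 37 vs 35: take 35 from right. Merged: [4, 21, 25, 27, 29, 29, 33, 34, 35]
Append remaining from left: [37, 38]. Merged: [4, 21, 25, 27, 29, 29, 33, 34, 35, 37, 38]

Final merged array: [4, 21, 25, 27, 29, 29, 33, 34, 35, 37, 38]
Total comparisons: 9

The merged array is [4, 21, 25, 27, 29, 29, 33, 34, 35, 37, 38], requiring 9 comparisons. The merge step runs in O(n) time where n is the total number of elements.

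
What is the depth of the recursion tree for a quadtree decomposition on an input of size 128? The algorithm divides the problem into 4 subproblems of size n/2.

For divide and conquer with division factor 2:

Problem sizes at each level:
Level 0: 128
Level 1: 64
Level 2: 32
Level 3: 16
Level 4: 8
Level 5: 4
Level 6: 2
Level 7: 1

The root is level 0 and the size-1 base case is level 7 (the tree spans levels 0 through 7, i.e. 8 levels counting the root), so the depth is the number of divisions: log_2(128) = 7

The recursion tree depth is log_2(128) = 7. At each level, the problem size is divided by 2, so it takes 7 divisions to reduce to a base case of size 1. The algorithm makes 4 recursive calls at each level.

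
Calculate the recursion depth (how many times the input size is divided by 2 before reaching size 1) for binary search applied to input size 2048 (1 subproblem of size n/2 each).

For divide and conquer with division factor 2:

Problem sizes at each level:
Level 0: 2048
Level 1: 1024
Level 2: 512
Level 3: 256
Level 4: 128
Level 5: 64
Level 6: 32
Level 7: 16
Level 8: 8
Level 9: 4
Level 10: 2
Level 11: 1

The root is level 0 and the size-1 base case is level 11 (the tree spans levels 0 through 11, i.e. 12 levels counting the root), so the depth is the number of divisions: log_2(2048) = 11

The recursion tree depth is log_2(2048) = 11. At each level, the problem size is divided by 2, so it takes 11 divisions to reduce to a base case of size 1. The algorithm makes 1 recursive call at each level.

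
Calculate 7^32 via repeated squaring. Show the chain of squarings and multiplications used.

Computing 7^32 by squaring (build up from 7^1; each line after the first costs one multiplication):

7^1 = 7
7^2 = (7^1)^2 = 7^2 = 49
7^4 = (7^2)^2 = 49^2 = 2401
7^8 = (7^4)^2 = 2401^2 = 5764801
7^16 = (7^8)^2 = 5764801^2 = 33232930569601
7^32 = (7^16)^2 = 33232930569601^2 = 1104427674243920646305299201

Result: 1104427674243920646305299201
Multiplications needed: 5 (5 lines after 7^1)

7^32 = 1104427674243920646305299201. Using exponentiation by squaring, this requires 5 multiplications. The key idea: if the exponent is even, square the half-power; if odd, multiply by the base once.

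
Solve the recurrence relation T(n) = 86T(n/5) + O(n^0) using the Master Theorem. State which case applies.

Master Theorem for T(n) = 86T(n/5) + O(n^0):

a = 86, b = 5, c = 0
log_b(a) = log_5(86) = 2.7676

Case 1: c = 0 < log_5(86) = 2.7676
T(n) = O(n^(log_5 86))

For T(n) = 86T(n/5) + O(n^0): log_5(86) = 2.7676. This is Case 1 of the Master Theorem (c < log_b(a), work dominated by leaves), giving O(n^(log_5 86)).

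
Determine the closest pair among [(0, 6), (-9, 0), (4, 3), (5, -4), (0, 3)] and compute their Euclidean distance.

Computing all pairwise distances among 5 points:

d((0, 6), (-9, 0)) = 10.8167
d((0, 6), (4, 3)) = 5.0
d((0, 6), (5, -4)) = 11.1803
d((0, 6), (0, 3)) = 3.0 <-- minimum
d((-9, 0), (4, 3)) = 13.3417
d((-9, 0), (5, -4)) = 14.5602
d((-9, 0), (0, 3)) = 9.4868
d((4, 3), (5, -4)) = 7.0711
d((4, 3), (0, 3)) = 4.0
d((5, -4), (0, 3)) = 8.6023

Closest pair: (0, 6) and (0, 3) with distance 3.0

The closest pair is (0, 6) and (0, 3) with Euclidean distance 3.0. For 5 points, brute-force pairwise comparison is shown above. For large n, the divide-and-conquer algorithm (sort by x, recurse on halves, check the dividing strip) achieves O(n log n).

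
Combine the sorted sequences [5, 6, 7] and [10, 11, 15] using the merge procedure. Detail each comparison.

Merging process:

Compare 5 vs 10: take 5 from left. Merged: [5]
Compare 6 vs 10: take 6 from left. Merged: [5, 6]
Compare 7 vs 10: take 7 from left. Merged: [5, 6, 7]
Append remaining from right: [10, 11, 15]. Merged: [5, 6, 7, 10, 11, 15]

Final merged array: [5, 6, 7, 10, 11, 15]
Total comparisons: 3

The merged array is [5, 6, 7, 10, 11, 15], requiring 3 comparisons. The merge step runs in O(n) time where n is the total number of elements.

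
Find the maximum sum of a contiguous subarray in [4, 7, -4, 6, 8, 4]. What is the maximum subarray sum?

Using Kadane's algorithm on [4, 7, -4, 6, 8, 4]:

Scanning through the array:
Position 1 (value 7): max_ending_here = 11, max_so_far = 11
Position 2 (value -4): max_ending_here = 7, max_so_far = 11
Position 3 (value 6): max_ending_here = 13, max_so_far = 13
Position 4 (value 8): max_ending_here = 21, max_so_far = 21
Position 5 (value 4): max_ending_here = 25, max_so_far = 25

Maximum subarray: [4, 7, -4, 6, 8, 4]
Maximum sum: 25

The maximum subarray is [4, 7, -4, 6, 8, 4] with sum 25. This subarray runs from index 0 to index 5.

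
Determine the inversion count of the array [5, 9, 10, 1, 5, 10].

Finding inversions in [5, 9, 10, 1, 5, 10]:

(0, 3): arr[0]=5 > arr[3]=1
(1, 3): arr[1]=9 > arr[3]=1
(1, 4): arr[1]=9 > arr[4]=5
(2, 3): arr[2]=10 > arr[3]=1
(2, 4): arr[2]=10 > arr[4]=5

Total inversions: 5

The array has 5 inversion(s): (0,3), (1,3), (1,4), (2,3), (2,4). Each pair (i,j) satisfies i < j and arr[i] > arr[j].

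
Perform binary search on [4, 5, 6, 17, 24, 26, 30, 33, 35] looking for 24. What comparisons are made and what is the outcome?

Binary search for 24 in [4, 5, 6, 17, 24, 26, 30, 33, 35]:

lo=0, hi=8, mid=4, arr[mid]=24 -> Found target at index 4!

Binary search finds 24 at index 4 after 1 comparisons. The search repeatedly halves the search space by comparing with the middle element.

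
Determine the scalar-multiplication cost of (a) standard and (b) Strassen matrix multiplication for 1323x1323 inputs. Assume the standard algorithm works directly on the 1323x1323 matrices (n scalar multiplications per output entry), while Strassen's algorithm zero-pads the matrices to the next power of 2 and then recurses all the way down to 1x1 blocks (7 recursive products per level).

Matrix multiplication for 1323x1323 matrices:

Strassen's algorithm requires power-of-2 dimensions. Pad 1323x1323 to 2048x2048 (next power of 2).

Standard algorithm: 1323^3 = 2315685267 multiplications
Strassen's algorithm: 7^(log2(2048)) = 7^11 = 1977326743 multiplications
Savings: 2315685267 - 1977326743 = 338358524 multiplications

Standard: 2315685267 multiplications (1323^3). Strassen: 1977326743 multiplications (7^11, after padding to 2048x2048). Strassen reduces 8 recursive multiplications to 7 at each level.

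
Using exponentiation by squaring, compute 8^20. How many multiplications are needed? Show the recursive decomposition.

Computing 8^20 by squaring (build up from 8^1; each line after the first costs one multiplication):

8^1 = 8
8^2 = (8^1)^2 = 8^2 = 64
8^4 = (8^2)^2 = 64^2 = 4096
8^5 = 8 * 8^4 = 8 * 4096 = 32768
8^10 = (8^5)^2 = 32768^2 = 1073741824
8^20 = (8^10)^2 = 1073741824^2 = 1152921504606846976

Result: 1152921504606846976
Multiplications needed: 5 (5 lines after 8^1)

8^20 = 1152921504606846976. Using exponentiation by squaring, this requires 5 multiplications. The key idea: if the exponent is even, square the half-power; if odd, multiply by the base once.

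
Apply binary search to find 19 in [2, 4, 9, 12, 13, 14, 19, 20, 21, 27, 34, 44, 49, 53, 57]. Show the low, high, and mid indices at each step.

Binary search for 19 in [2, 4, 9, 12, 13, 14, 19, 20, 21, 27, 34, 44, 49, 53, 57]:

lo=0, hi=14, mid=7, arr[mid]=20 -> 20 > 19, search left half
lo=0, hi=6, mid=3, arr[mid]=12 -> 12 < 19, search right half
lo=4, hi=6, mid=5, arr[mid]=14 -> 14 < 19, search right half
lo=6, hi=6, mid=6, arr[mid]=19 -> Found target at index 6!

Binary search finds 19 at index 6 after 4 comparisons. The search repeatedly halves the search space by comparing with the middle element.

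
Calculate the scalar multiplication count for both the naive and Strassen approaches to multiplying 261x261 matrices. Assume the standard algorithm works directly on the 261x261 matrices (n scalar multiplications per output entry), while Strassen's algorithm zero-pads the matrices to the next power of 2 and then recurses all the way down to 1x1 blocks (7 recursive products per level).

Matrix multiplication for 261x261 matrices:

Strassen's algorithm requires power-of-2 dimensions. Pad 261x261 to 512x512 (next power of 2).

Standard algorithm: 261^3 = 17779581 multiplications
Strassen's algorithm: 7^(log2(512)) = 7^9 = 40353607 multiplications
Difference: 17779581 - 40353607 = -22574026 (Strassen uses MORE here due to padding overhead — for small or just-over-power-of-2 n, padding can outweigh the per-level savings)

Standard: 17779581 multiplications (261^3). Strassen: 40353607 multiplications (7^9, after padding to 512x512). Strassen reduces 8 recursive multiplications to 7 at each level.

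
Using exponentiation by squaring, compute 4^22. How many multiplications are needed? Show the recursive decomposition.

Computing 4^22 by squaring (build up from 4^1; each line after the first costs one multiplication):

4^1 = 4
4^2 = (4^1)^2 = 4^2 = 16
4^4 = (4^2)^2 = 16^2 = 256
4^5 = 4 * 4^4 = 4 * 256 = 1024
4^10 = (4^5)^2 = 1024^2 = 1048576
4^11 = 4 * 4^10 = 4 * 1048576 = 4194304
4^22 = (4^11)^2 = 4194304^2 = 17592186044416

Result: 17592186044416
Multiplications needed: 6 (6 lines after 4^1)

4^22 = 17592186044416. Using exponentiation by squaring, this requires 6 multiplications. The key idea: if the exponent is even, square the half-power; if odd, multiply by the base once.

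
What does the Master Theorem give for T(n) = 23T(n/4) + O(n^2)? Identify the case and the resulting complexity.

Master Theorem for T(n) = 23T(n/4) + O(n^2):

a = 23, b = 4, c = 2
log_b(a) = log_4(23) = 2.2618

Case 1: c = 2 < log_4(23) = 2.2618
T(n) = O(n^(log_4 23))

For T(n) = 23T(n/4) + O(n^2): log_4(23) = 2.2618. This is Case 1 of the Master Theorem (c < log_b(a), work dominated by leaves), giving O(n^(log_4 23)).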